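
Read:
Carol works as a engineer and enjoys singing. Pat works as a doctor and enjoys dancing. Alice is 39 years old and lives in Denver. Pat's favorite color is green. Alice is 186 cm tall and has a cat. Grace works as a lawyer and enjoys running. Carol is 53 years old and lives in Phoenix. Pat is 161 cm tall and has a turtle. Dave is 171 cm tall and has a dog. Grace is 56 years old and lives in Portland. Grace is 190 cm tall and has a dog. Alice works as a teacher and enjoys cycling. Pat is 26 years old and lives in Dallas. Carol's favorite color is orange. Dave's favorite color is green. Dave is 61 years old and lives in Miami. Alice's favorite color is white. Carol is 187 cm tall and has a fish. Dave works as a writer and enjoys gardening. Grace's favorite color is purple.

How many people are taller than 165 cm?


Taller than 165: 4

4


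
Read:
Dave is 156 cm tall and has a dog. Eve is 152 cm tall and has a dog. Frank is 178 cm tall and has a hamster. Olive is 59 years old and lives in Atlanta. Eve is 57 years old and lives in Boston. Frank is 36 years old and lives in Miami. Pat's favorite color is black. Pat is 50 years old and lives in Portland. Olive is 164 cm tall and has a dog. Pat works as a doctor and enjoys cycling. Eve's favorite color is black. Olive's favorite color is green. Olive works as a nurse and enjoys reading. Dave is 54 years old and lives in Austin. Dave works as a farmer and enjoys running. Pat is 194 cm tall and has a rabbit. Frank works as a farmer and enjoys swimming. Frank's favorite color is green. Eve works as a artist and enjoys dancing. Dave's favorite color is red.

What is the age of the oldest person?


Oldest: Olive at 59

59


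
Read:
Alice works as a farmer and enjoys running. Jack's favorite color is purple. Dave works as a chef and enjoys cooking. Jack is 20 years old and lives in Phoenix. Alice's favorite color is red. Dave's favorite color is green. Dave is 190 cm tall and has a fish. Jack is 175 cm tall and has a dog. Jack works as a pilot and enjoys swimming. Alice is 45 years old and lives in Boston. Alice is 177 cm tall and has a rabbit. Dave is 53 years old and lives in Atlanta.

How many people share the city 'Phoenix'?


Count: 1

1


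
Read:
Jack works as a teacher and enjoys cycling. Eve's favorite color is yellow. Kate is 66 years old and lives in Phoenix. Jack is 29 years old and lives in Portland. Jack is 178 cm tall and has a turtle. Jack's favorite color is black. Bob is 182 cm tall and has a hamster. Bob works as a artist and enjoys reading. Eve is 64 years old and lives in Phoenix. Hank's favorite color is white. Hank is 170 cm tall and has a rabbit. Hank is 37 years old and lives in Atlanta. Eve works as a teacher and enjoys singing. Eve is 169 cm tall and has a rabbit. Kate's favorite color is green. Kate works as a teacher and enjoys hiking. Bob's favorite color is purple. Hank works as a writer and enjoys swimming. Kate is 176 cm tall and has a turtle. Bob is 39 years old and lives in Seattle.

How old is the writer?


The writer is Hank, age 37

37


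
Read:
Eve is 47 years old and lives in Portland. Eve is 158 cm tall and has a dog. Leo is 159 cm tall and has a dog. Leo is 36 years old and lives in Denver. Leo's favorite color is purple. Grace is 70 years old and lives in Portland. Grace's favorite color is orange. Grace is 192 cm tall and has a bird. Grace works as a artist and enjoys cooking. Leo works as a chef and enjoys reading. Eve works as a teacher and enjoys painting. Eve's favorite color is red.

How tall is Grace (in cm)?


Grace is 192 cm tall

192


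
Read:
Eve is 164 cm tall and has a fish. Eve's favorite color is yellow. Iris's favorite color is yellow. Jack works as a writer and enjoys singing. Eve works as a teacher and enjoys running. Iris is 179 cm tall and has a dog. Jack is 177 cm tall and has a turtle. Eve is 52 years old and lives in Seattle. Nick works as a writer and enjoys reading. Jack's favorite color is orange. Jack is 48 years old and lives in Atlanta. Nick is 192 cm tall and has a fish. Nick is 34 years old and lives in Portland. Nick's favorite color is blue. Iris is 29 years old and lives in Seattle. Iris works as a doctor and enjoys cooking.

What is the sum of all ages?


29+48+34+52 = 163

163


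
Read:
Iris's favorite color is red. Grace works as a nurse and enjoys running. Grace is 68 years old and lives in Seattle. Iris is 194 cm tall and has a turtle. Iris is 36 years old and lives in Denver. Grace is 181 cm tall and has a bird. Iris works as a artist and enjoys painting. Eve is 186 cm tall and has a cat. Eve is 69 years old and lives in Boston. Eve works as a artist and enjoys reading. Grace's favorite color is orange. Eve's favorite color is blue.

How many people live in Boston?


Count in Boston: 1

1


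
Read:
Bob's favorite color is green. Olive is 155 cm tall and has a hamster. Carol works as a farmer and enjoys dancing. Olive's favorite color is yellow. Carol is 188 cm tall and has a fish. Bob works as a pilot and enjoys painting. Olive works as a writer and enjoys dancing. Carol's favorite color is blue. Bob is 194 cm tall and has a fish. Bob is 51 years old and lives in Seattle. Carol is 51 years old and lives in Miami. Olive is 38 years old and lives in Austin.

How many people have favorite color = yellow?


Count: 1

1


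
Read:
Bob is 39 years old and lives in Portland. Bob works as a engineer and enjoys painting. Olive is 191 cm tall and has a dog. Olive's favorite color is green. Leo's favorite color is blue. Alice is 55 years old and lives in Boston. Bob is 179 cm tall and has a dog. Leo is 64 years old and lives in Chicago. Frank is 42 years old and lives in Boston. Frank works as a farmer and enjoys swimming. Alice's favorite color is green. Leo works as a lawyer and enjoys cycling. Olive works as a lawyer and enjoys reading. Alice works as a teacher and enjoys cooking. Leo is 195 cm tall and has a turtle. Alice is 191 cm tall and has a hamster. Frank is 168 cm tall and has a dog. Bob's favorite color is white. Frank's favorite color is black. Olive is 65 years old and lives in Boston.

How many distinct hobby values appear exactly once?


Unique hobby values: 5

5


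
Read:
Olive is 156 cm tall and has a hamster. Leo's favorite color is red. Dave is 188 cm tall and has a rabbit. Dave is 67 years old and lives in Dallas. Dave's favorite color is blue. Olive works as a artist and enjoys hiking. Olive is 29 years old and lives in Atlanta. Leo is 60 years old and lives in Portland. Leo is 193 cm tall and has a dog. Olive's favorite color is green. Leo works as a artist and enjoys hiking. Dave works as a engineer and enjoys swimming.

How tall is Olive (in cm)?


Olive is 156 cm tall

156


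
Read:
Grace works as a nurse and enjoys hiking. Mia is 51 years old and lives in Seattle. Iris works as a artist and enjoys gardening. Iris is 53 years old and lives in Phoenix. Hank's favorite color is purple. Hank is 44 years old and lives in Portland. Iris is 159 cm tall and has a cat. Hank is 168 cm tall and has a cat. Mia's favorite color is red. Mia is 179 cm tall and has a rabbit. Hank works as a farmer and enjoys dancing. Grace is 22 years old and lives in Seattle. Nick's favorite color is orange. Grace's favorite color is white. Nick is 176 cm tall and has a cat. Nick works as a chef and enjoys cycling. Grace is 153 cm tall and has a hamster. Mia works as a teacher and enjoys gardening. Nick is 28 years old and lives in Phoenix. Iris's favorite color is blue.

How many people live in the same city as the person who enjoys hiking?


Person with hobby hiking is Grace, city Seattle. Count = 2

2


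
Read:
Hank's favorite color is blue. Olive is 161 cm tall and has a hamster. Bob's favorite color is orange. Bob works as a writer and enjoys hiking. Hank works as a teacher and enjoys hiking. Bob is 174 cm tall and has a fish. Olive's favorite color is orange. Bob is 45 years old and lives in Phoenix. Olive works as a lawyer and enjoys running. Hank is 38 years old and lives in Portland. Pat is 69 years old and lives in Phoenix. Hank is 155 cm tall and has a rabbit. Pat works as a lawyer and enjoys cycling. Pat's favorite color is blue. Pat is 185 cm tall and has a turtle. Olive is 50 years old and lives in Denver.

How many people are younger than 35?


Filter: 0

0


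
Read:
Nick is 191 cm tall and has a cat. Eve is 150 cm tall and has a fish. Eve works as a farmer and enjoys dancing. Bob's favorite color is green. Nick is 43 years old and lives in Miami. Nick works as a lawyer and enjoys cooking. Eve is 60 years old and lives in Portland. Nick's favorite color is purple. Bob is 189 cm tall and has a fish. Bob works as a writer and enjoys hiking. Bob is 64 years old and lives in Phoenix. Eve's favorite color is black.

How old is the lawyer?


The lawyer is Nick, age 43

43


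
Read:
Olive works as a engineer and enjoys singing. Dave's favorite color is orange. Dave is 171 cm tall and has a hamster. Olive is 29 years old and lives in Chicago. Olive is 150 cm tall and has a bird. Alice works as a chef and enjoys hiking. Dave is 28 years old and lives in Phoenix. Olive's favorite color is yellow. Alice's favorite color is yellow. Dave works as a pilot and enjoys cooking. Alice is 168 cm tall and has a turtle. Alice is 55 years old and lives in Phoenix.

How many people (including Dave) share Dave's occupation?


Dave is a pilot. Count = 1

1


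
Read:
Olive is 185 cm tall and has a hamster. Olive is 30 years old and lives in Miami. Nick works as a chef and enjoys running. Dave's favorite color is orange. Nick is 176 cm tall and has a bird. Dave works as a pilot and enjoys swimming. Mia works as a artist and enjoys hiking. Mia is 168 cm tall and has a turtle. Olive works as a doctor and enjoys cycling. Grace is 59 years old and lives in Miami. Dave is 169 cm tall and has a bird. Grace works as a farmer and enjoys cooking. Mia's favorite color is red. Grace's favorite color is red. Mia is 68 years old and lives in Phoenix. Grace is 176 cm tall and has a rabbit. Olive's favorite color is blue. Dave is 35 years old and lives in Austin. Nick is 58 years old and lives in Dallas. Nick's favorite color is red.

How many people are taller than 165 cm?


Taller than 165: 5

5


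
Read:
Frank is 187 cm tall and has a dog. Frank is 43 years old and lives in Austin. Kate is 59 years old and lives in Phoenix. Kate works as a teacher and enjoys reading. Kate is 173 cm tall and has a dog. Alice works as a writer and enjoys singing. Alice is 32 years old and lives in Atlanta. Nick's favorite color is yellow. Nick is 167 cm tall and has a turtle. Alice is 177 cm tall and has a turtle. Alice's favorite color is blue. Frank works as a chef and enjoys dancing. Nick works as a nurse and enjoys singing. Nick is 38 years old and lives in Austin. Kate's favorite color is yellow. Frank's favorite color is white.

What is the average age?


Sum=172, n=4, avg=43

43


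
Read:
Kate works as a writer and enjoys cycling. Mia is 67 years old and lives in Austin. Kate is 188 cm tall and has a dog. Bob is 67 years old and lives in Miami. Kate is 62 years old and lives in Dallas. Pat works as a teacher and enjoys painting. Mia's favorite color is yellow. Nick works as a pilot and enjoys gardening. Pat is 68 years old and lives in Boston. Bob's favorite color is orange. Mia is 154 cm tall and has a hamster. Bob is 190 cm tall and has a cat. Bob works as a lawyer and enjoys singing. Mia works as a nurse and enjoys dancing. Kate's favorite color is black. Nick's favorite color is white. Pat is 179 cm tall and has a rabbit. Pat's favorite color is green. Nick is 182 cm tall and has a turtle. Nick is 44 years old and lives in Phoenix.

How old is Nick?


Nick is 44 years old

44


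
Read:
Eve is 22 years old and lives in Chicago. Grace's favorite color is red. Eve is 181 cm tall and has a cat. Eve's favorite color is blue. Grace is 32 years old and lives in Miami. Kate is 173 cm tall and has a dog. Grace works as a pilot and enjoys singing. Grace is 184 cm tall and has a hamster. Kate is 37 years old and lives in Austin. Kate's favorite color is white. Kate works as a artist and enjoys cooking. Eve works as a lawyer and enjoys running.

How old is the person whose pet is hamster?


Person with pet=hamster is Grace, age 32

32


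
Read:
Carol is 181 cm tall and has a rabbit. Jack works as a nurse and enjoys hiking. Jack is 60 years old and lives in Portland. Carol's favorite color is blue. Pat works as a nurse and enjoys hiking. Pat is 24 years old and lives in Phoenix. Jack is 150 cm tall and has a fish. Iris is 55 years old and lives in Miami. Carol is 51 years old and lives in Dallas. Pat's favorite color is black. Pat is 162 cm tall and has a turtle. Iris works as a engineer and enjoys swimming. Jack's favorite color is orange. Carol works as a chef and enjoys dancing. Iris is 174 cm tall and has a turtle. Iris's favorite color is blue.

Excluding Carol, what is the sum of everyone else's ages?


Sum (excluding Carol): 139

139


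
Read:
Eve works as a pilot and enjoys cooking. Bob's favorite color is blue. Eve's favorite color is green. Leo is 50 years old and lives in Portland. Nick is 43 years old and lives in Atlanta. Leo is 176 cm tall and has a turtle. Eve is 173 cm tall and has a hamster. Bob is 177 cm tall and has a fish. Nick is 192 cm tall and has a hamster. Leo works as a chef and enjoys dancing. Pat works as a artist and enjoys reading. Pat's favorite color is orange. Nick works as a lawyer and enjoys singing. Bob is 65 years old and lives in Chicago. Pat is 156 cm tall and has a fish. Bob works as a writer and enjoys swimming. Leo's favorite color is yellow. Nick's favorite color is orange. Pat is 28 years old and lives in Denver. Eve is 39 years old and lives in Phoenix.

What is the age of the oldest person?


Oldest: Bob at 65

65


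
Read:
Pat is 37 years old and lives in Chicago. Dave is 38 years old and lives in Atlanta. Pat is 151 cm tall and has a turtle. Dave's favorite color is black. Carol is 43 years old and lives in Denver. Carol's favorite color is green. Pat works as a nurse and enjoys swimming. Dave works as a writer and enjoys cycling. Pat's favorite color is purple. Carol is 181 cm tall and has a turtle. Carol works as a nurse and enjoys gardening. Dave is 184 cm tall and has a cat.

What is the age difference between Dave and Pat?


|38 - 37| = 1

1


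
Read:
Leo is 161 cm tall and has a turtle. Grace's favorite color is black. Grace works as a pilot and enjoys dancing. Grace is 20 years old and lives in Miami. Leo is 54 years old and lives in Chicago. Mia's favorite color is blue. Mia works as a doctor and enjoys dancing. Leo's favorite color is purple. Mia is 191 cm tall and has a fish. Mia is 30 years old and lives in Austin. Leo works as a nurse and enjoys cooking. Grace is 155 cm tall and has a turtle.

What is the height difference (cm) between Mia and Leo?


|191 - 161| = 30

30


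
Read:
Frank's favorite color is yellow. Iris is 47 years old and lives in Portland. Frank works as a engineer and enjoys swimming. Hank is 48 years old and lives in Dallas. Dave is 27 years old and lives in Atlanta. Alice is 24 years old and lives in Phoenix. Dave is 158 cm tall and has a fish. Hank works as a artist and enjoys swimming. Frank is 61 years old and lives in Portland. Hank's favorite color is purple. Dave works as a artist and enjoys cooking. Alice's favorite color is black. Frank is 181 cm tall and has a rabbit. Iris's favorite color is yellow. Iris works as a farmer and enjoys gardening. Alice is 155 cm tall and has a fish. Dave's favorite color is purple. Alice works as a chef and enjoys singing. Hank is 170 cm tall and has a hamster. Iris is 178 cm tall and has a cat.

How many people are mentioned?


People: Frank, Alice, Iris, Hank, Dave. Count = 5

5


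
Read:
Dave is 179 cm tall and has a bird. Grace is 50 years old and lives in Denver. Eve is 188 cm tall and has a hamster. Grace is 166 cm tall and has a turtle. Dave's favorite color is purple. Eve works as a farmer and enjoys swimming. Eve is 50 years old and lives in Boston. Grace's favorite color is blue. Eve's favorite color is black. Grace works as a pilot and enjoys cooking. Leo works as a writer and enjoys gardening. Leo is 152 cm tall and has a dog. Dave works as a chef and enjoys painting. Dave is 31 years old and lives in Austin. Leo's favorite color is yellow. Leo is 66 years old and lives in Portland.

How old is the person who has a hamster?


Person with hamster is Eve, age 50

50


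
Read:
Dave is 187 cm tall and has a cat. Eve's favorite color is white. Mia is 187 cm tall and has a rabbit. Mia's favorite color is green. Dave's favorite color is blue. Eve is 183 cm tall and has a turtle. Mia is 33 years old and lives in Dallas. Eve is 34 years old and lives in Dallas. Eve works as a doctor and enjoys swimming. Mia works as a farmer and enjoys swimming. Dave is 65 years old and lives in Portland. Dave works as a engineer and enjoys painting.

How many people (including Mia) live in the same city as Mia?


Mia lives in Dallas. Count = 2

2


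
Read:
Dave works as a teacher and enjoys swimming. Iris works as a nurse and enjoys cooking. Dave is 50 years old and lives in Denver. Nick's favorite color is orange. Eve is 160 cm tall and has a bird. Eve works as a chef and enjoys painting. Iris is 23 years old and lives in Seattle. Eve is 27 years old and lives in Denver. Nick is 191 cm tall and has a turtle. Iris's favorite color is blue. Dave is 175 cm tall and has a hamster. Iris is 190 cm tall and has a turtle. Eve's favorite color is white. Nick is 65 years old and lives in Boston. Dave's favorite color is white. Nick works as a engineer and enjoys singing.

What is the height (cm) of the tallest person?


Tallest: Nick at 191 cm

191


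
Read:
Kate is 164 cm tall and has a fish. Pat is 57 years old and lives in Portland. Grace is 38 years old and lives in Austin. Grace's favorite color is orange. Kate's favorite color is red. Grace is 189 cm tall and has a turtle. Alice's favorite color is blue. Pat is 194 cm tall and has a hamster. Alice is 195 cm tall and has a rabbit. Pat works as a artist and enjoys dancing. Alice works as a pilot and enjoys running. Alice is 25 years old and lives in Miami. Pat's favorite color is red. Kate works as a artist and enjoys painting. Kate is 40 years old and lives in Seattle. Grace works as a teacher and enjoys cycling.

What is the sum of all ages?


57+40+38+25 = 160

160


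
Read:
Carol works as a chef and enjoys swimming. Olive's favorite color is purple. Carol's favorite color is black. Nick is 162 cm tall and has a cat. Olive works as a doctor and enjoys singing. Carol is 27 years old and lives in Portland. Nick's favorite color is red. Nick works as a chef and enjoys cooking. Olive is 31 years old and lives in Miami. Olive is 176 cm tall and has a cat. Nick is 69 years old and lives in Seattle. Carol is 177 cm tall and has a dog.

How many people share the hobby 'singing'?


Count: 1

1


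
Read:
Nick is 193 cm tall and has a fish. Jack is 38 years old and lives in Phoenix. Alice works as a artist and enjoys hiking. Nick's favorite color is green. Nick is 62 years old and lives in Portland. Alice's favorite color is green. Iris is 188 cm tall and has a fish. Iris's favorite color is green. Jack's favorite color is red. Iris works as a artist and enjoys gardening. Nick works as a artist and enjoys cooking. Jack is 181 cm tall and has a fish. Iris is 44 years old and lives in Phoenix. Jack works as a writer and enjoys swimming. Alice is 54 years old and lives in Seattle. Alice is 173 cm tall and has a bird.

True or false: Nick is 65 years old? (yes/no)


Nick is actually 62. no

no


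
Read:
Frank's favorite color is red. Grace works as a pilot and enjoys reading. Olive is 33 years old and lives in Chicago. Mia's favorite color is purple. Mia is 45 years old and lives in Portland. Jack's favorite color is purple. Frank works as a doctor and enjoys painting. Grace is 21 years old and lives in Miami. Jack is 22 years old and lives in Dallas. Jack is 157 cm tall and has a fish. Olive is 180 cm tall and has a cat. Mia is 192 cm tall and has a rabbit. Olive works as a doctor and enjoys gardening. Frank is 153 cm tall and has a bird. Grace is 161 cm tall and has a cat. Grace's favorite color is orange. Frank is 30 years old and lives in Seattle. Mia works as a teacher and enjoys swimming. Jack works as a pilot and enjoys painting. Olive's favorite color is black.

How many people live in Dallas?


Count in Dallas: 1

1


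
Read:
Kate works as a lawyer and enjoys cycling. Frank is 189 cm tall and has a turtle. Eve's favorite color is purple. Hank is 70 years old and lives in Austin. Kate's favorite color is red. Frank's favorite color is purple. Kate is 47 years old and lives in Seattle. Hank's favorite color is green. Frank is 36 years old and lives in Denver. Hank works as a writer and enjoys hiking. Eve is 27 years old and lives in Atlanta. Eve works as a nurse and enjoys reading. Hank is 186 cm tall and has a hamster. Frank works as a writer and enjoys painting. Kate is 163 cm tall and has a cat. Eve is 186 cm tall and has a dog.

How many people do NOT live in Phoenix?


Not in Phoenix: 4

4


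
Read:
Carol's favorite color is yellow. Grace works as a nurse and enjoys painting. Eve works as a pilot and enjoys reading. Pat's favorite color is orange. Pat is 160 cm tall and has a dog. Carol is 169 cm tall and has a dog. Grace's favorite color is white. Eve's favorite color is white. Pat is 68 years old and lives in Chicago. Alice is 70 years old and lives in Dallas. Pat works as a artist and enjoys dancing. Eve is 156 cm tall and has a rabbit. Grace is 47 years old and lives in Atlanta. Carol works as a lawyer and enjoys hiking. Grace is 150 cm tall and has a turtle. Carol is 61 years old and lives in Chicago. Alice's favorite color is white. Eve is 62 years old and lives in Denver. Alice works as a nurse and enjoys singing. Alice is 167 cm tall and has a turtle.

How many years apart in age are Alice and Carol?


70 vs 61, diff = 9

9


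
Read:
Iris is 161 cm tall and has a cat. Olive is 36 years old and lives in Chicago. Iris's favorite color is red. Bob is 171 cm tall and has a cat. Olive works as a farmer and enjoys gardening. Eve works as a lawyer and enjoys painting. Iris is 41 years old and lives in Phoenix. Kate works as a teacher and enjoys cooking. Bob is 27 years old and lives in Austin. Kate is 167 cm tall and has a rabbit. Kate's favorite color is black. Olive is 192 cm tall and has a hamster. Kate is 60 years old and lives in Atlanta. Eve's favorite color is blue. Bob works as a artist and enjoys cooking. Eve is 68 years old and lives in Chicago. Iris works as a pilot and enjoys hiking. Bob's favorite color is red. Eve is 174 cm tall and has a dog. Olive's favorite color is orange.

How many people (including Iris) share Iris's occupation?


Iris is a pilot. Count = 1

1


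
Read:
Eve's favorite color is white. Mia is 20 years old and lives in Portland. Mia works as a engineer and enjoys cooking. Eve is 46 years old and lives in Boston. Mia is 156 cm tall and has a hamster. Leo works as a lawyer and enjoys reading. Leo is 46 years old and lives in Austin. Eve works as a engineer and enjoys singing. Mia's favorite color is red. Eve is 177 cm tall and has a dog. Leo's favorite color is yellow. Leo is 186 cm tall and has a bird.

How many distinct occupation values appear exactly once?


Unique occupation values: 1

1


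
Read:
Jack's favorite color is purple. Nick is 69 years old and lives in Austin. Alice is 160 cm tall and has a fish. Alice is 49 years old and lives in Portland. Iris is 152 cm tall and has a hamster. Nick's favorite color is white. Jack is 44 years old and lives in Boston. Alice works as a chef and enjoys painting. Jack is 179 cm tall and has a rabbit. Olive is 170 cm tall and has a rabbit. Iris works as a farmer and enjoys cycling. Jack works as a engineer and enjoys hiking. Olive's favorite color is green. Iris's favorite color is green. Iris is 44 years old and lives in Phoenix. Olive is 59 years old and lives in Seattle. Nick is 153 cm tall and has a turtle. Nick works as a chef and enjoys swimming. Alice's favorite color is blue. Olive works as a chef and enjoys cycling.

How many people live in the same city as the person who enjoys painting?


Person with hobby painting is Alice, city Portland. Count = 1

1


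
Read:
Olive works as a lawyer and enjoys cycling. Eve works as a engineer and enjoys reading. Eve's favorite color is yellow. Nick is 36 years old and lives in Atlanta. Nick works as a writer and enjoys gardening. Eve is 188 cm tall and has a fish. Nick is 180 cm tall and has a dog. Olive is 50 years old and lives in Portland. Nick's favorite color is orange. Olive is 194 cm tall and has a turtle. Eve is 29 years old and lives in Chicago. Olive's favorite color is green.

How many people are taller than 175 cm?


Taller than 175: 3

3


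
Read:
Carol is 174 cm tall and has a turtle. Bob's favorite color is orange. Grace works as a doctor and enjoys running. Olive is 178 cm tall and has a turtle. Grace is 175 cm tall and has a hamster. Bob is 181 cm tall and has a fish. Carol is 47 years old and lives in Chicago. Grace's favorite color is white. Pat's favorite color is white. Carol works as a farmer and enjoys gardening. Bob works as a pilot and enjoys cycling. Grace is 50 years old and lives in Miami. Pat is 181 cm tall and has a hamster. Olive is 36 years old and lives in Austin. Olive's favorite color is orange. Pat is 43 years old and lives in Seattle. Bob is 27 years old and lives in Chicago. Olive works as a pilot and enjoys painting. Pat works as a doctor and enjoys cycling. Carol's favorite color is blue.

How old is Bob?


Bob is 27 years old

27


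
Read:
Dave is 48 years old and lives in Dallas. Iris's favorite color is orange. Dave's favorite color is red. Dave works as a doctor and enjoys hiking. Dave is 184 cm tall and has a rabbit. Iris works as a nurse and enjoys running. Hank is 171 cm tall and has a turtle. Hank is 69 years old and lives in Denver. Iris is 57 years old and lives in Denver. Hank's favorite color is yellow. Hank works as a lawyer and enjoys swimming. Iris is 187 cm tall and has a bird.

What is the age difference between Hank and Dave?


|69 - 48| = 21

21


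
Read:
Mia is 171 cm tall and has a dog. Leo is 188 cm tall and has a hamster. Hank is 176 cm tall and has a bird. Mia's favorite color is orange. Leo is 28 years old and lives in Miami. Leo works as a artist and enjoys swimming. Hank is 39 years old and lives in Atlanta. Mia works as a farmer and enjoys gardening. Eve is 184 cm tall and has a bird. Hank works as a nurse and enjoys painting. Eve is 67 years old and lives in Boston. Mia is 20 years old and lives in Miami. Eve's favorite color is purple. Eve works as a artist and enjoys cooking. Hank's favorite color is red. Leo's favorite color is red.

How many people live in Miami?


Count in Miami: 2

2


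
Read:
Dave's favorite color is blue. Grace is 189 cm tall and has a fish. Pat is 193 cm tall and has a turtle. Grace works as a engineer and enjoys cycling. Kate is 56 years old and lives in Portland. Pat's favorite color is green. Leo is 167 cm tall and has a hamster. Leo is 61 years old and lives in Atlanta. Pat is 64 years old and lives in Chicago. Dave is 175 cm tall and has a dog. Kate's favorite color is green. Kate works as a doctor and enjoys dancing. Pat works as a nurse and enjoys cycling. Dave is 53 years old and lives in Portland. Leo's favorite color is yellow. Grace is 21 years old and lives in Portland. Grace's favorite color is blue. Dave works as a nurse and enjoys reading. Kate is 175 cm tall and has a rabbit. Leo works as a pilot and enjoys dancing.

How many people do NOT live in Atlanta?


Not in Atlanta: 4

4


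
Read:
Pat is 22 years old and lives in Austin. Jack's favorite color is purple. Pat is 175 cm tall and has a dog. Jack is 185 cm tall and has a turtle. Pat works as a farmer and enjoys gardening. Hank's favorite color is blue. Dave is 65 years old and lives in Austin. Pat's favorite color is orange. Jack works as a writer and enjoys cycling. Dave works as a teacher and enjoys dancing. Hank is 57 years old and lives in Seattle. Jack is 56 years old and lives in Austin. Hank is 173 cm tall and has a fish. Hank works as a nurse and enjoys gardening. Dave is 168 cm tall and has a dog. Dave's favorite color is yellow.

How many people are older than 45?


Filter: 3

3


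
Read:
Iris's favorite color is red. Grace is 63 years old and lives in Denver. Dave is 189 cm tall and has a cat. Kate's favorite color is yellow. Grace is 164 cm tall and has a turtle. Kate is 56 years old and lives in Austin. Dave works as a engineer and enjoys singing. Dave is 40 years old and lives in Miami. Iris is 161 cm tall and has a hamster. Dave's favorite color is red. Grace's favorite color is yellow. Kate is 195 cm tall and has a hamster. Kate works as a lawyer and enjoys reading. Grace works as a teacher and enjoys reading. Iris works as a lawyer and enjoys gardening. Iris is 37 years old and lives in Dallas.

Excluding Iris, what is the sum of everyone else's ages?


Sum (excluding Iris): 159

159


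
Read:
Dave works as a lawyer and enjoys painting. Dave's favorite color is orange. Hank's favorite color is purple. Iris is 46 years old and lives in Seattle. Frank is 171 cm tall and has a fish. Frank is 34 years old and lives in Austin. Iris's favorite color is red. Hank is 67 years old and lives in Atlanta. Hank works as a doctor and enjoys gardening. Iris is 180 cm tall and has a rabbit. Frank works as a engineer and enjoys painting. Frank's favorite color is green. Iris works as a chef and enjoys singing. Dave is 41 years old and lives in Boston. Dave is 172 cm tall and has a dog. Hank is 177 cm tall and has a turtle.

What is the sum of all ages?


46+67+34+41 = 188

188


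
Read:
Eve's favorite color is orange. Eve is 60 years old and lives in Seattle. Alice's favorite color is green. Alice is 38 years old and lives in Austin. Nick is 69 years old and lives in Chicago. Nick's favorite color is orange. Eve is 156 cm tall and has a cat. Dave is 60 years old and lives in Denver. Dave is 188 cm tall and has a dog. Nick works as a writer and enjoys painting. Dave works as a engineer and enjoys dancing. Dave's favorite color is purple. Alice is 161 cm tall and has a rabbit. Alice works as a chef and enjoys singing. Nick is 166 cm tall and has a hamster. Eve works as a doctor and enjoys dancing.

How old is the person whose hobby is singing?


Person with hobby=singing is Alice, age 38

38


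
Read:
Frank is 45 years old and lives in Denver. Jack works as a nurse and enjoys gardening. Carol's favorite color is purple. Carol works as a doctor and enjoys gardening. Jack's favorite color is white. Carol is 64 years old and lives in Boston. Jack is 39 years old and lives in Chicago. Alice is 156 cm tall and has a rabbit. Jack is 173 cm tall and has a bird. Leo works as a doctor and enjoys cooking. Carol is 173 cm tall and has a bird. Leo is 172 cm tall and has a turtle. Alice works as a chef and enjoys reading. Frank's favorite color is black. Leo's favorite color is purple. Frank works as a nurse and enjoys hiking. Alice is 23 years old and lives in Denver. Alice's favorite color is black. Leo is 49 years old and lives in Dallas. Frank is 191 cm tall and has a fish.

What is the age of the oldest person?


Oldest: Carol at 64

64


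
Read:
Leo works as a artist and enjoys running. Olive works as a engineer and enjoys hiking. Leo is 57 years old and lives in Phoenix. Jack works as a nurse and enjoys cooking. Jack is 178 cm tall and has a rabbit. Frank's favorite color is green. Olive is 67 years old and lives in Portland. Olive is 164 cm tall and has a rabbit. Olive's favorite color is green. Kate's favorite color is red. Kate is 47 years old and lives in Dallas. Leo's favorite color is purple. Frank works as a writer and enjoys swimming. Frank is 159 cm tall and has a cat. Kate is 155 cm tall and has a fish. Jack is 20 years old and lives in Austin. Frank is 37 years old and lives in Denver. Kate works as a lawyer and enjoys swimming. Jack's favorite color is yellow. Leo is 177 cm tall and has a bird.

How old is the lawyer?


The lawyer is Kate, age 47

47


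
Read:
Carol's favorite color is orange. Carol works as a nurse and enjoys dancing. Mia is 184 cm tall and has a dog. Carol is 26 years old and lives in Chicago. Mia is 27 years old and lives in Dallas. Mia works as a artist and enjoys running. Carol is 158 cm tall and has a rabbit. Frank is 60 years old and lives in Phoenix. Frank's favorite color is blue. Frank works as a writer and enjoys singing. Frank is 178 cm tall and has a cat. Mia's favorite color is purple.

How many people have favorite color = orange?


Count: 1

1


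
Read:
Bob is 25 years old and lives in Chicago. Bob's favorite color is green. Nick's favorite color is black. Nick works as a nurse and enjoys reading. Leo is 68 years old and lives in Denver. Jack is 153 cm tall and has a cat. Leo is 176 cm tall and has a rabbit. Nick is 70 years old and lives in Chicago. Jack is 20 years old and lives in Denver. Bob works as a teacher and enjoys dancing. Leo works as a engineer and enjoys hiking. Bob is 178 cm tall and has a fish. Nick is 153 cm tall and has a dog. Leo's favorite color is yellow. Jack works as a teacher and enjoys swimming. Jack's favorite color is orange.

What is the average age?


Sum=183, n=4, avg=45.75

45.75


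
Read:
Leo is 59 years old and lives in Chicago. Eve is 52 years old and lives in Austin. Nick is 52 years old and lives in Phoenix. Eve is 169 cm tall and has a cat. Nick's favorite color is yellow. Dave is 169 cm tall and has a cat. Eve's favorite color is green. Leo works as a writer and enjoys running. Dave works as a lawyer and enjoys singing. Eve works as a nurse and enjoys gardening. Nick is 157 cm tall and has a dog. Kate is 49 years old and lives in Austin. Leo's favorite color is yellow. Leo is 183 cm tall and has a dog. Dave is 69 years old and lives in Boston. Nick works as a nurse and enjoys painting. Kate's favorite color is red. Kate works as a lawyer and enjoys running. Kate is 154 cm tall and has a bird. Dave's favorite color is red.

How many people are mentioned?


People: Leo, Eve, Kate, Nick, Dave. Count = 5

5


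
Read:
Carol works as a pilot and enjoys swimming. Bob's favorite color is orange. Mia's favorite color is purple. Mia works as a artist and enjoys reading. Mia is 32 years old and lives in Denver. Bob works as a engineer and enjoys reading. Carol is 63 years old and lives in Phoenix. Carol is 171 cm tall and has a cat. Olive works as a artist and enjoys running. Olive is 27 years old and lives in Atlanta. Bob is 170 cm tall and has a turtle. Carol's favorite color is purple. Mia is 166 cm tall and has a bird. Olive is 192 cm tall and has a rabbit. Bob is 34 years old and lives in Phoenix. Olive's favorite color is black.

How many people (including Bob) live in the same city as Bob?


Bob lives in Phoenix. Count = 2

2


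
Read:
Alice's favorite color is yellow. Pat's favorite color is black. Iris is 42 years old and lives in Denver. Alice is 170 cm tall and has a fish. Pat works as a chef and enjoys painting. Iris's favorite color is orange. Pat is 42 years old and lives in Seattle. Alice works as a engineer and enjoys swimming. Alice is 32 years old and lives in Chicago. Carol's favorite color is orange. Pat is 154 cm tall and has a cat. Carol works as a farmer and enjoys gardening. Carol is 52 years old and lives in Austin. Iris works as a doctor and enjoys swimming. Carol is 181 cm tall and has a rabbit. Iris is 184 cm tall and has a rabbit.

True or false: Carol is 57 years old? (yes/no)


Carol is actually 52. no

no


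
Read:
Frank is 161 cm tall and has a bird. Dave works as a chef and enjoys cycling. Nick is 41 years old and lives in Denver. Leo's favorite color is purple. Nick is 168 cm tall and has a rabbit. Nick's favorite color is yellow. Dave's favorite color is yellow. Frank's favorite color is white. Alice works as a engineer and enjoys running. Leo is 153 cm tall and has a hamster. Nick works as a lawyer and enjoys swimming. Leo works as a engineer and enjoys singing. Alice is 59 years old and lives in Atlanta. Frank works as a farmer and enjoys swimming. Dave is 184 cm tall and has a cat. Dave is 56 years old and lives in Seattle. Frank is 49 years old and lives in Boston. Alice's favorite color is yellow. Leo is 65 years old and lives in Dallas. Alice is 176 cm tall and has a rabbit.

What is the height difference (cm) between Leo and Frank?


|153 - 161| = 8

8


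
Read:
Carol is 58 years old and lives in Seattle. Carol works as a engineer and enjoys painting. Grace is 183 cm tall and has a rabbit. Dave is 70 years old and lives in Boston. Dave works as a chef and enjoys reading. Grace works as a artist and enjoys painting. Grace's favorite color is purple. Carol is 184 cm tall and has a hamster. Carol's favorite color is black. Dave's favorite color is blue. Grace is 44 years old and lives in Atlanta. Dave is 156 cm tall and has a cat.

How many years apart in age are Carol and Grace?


58 vs 44, diff = 14

14


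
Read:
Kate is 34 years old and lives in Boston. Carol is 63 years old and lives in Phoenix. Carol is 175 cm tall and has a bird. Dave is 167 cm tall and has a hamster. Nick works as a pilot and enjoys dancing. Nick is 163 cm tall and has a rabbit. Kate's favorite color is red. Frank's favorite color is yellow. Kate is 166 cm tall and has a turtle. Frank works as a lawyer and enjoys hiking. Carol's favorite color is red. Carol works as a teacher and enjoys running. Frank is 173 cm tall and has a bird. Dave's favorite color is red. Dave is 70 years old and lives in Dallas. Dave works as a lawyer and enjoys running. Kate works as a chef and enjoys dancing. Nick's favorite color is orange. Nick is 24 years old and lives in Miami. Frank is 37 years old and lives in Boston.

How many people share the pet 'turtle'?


Count: 1

1


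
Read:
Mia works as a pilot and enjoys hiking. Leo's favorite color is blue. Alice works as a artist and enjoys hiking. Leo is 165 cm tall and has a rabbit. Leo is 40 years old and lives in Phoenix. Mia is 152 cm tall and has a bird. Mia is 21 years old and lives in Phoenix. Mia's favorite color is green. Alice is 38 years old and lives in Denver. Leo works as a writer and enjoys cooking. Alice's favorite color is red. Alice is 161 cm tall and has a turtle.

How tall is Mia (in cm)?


Mia is 152 cm tall

152


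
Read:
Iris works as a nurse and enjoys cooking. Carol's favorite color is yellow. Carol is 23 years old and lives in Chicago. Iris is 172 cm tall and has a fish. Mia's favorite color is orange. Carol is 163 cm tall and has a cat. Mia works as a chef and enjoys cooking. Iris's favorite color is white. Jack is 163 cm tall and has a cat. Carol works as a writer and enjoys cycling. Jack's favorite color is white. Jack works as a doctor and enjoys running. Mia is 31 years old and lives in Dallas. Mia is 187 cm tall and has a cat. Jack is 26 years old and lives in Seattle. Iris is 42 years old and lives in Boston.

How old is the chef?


The chef is Mia, age 31

31


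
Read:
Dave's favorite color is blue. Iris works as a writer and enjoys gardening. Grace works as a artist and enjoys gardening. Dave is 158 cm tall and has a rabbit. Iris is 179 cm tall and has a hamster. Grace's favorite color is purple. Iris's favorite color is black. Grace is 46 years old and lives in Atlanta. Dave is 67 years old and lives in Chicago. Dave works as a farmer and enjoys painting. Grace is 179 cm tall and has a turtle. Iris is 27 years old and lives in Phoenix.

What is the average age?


Sum=140, n=3, avg=46.67

46.67


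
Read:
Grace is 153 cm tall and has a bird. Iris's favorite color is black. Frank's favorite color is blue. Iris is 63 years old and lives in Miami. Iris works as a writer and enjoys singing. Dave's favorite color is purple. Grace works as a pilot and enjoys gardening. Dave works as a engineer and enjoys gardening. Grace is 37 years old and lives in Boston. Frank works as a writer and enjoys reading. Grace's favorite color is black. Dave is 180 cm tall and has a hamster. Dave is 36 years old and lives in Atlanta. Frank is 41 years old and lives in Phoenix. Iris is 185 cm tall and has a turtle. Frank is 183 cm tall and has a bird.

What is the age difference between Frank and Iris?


|41 - 63| = 22

22
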